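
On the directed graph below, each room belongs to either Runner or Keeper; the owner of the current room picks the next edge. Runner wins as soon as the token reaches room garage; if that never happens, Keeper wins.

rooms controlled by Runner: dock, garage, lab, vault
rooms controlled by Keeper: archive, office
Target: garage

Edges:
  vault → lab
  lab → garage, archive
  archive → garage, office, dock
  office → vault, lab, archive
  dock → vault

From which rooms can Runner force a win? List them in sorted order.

A0 = {garage}
A1: add {lab} — lab (Runner) has lab→garage.
A2: add {vault} — vault (Runner) has vault→lab.
A3: add {dock} — dock (Runner) has dock→vault.
A4 = A3; e.g. archive (Keeper) can still go to office. Fixed point.
Runner's winning region = {dock, garage, lab, vault}.

dock, garage, lab, vault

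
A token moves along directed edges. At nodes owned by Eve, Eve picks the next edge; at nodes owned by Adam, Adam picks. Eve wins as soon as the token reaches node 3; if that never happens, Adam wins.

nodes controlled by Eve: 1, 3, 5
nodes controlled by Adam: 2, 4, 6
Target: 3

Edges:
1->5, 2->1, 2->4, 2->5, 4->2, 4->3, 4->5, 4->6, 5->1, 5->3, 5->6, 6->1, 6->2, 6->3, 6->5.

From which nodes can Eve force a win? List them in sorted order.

1, 3, 5

A0 = {3}
A1: add {5} — 5 (Eve) has 5→3.
A2: add {1} — 1 (Eve) has 1→5.
A3 = A2; e.g. 2 (Adam) can still go to 4. Fixed point.
Eve's winning region = {1, 3, 5}.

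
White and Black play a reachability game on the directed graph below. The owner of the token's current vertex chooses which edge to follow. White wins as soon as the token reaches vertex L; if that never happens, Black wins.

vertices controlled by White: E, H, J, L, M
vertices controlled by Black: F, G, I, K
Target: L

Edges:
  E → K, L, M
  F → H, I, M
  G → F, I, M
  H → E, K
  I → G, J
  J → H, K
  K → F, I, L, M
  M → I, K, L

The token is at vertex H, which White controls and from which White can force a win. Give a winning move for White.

E

A0 = {L}
A1: add {E, M} — E (White) has E→L; M (White) has M→L.
A2: add {H} — H (White) has H→E.
A3: add {J} — J (White) has J→H.
A4 = A3; e.g. F (Black) can still go to I. Fixed point.
From H, successor E is in the attractor (rank 1); the other successor K is not.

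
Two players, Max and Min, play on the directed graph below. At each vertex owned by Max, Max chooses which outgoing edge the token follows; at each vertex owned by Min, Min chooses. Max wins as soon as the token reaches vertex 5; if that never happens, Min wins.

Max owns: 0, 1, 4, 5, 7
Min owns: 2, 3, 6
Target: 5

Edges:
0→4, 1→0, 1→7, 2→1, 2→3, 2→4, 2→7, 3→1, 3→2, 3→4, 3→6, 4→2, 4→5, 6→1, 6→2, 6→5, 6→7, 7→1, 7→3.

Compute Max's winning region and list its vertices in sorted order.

0, 1, 4, 5, 7

A0 = {5}
A1: add {4} — 4 (Max) has 4→5.
A2: add {0} — 0 (Max) has 0→4.
A3: add {1} — 1 (Max) has 1→0.
A4: add {7} — 7 (Max) has 7→1.
A5 = A4; e.g. 2 (Min) can still go to 3. Fixed point.
Max's winning region = {0, 1, 4, 5, 7}.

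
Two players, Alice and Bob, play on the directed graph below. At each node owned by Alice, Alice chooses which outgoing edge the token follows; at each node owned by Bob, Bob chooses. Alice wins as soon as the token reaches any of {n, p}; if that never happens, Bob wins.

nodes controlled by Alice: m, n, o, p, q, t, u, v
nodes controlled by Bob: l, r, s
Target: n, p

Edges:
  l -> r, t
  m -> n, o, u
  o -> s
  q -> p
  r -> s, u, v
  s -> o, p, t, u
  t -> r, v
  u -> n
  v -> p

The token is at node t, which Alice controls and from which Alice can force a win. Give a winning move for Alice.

v

A0 = {n, p}
A1: add {m, q, u, v} — m (Alice) has m→n; q (Alice) has q→p; u (Alice) has u→n; v (Alice) has v→p.
A2: add {t} — t (Alice) has t→v.
A3 = A2; e.g. l (Bob) can still go to r. Fixed point.
From t, successor v is in the attractor (rank 1); the other successor r is not.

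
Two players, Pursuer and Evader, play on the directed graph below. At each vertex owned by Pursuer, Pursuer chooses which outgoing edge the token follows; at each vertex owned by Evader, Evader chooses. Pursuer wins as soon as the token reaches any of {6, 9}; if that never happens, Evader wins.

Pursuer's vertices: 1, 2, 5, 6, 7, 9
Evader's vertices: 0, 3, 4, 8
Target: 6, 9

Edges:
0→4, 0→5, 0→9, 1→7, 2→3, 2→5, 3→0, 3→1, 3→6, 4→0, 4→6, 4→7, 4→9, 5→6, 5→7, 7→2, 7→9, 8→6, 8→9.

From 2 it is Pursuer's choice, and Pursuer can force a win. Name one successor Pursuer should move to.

5

A0 = {6, 9}
A1: add {5, 7, 8} — 5 (Pursuer) has 5→6; 7 (Pursuer) has 7→9; 8 (Evader): all of {6, 9} already in.
A2: add {1, 2} — 1 (Pursuer) has 1→7; 2 (Pursuer) has 2→5.
A3 = A2; e.g. 0 (Evader) can still go to 4. Fixed point.
From 2, successor 5 is in the attractor (rank 1); the other successor 3 is not.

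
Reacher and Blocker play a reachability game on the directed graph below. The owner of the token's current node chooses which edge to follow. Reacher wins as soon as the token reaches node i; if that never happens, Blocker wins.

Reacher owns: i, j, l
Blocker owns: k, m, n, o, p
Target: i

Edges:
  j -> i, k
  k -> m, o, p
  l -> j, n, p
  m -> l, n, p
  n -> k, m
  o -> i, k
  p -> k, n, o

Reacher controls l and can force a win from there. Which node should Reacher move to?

j

A0 = {i}
A1: add {j} — j (Reacher) has j→i.
A2: add {l} — l (Reacher) has l→j.
A3 = A2; e.g. k (Blocker) can still go to m. Fixed point.
From l, successor j is in the attractor (rank 1); the other successors n, p are not.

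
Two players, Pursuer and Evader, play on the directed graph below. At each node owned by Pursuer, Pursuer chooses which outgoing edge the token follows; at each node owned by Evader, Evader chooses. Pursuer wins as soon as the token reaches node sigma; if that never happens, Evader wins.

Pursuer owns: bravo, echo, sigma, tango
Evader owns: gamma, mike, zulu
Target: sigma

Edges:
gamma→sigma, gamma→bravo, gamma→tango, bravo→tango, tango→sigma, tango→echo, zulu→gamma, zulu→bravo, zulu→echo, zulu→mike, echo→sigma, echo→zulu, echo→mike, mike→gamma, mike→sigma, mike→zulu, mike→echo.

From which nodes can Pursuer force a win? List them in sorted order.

bravo, echo, gamma, sigma, tango

A0 = {sigma}
A1: add {echo, tango} — tango (Pursuer) has tango→sigma; echo (Pursuer) has echo→sigma.
A2: add {bravo} — bravo (Pursuer) has bravo→tango.
A3: add {gamma} — gamma (Evader): all of {sigma, bravo, tango} already in.
A4 = A3; e.g. zulu (Evader) can still go to mike. Fixed point.
Pursuer's winning region = {bravo, echo, gamma, sigma, tango}.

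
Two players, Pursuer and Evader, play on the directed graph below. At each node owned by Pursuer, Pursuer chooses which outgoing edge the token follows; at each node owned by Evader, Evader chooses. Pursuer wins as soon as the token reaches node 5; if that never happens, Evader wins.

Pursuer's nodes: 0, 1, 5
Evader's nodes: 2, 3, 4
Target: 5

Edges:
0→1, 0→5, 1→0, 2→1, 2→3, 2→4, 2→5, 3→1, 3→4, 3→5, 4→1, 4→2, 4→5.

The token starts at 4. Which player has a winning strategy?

Evader

A0 = {5}
A1: add {0} — 0 (Pursuer) has 0→5.
A2: add {1} — 1 (Pursuer) has 1→0.
A3 = A2; e.g. 2 (Evader) can still go to 3. Fixed point.
4 never enters the attractor, so Evader can avoid the target forever.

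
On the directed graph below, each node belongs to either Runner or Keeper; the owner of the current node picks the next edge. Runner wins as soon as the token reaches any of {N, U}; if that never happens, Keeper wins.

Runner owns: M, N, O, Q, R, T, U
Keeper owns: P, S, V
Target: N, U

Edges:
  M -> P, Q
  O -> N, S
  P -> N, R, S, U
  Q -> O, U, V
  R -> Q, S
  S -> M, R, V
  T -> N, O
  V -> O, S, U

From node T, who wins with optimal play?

Runner

A0 = {N, U}
A1: add {O, Q, T} — O (Runner) has O→N; Q (Runner) has Q→U; T (Runner) has T→N.
T ∈ A1, so Runner can force the target.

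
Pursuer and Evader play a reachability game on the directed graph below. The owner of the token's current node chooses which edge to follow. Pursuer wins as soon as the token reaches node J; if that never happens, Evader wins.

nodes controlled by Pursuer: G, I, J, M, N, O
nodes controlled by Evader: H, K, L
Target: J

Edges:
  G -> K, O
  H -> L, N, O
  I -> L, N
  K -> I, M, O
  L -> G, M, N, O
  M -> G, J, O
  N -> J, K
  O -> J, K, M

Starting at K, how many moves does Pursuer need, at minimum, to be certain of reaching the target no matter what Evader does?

3

A0 = {J}
A1: add {M, N, O} — M (Pursuer) has M→J; N (Pursuer) has N→J; O (Pursuer) has O→J.
A2: add {G, I} — G (Pursuer) has G→O; I (Pursuer) has I→N.
A3: add {K, L} — K (Evader): all of {I, M, O} already in; L (Evader): all of {G, M, N, O} already in.
K enters the attractor at level 3, so Pursuer can force the target in 3 moves from there.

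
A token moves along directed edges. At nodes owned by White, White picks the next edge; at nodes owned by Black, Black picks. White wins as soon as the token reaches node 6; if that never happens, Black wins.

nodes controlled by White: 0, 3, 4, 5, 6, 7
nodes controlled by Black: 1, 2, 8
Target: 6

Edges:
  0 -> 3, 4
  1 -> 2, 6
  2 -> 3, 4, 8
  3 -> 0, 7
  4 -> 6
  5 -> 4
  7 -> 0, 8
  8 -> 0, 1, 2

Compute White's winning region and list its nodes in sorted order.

0, 3, 4, 5, 6, 7

A0 = {6}
A1: add {4} — 4 (White) has 4→6.
A2: add {0, 5} — 0 (White) has 0→4; 5 (White) has 5→4.
A3: add {3, 7} — 3 (White) has 3→0; 7 (White) has 7→0.
A4 = A3; e.g. 1 (Black) can still go to 2. Fixed point.
White's winning region = {0, 3, 4, 5, 6, 7}.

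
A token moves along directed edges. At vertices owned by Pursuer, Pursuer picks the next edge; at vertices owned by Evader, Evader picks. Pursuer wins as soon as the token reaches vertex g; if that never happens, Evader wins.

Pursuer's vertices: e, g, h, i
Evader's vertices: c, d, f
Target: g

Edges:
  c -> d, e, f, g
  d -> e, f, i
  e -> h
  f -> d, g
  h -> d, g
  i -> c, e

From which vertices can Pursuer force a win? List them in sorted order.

A0 = {g}
A1: add {h} — h (Pursuer) has h→g.
A2: add {e} — e (Pursuer) has e→h.
A3: add {i} — i (Pursuer) has i→e.
A4 = A3; e.g. c (Evader) can still go to d. Fixed point.
Pursuer's winning region = {e, g, h, i}.

e, g, h, i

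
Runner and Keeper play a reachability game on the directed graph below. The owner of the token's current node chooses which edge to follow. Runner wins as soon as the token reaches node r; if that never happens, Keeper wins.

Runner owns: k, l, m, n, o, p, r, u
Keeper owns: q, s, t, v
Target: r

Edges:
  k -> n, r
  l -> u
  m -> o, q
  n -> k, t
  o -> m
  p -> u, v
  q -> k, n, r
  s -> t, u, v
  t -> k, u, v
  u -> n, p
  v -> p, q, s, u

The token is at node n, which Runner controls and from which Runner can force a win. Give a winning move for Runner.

k

A0 = {r}
A1: add {k} — k (Runner) has k→r.
A2: add {n} — n (Runner) has n→k.
A3: add {q, u} — q (Keeper): all of {k, n, r} already in; u (Runner) has u→n.
A4: add {l, m, p} — l (Runner) has l→u; m (Runner) has m→q; p (Runner) has p→u.
A5: add {o} — o (Runner) has o→m.
A6 = A5; e.g. s (Keeper) can still go to t. Fixed point.
From n, successor k is in the attractor (rank 1); the other successor t is not.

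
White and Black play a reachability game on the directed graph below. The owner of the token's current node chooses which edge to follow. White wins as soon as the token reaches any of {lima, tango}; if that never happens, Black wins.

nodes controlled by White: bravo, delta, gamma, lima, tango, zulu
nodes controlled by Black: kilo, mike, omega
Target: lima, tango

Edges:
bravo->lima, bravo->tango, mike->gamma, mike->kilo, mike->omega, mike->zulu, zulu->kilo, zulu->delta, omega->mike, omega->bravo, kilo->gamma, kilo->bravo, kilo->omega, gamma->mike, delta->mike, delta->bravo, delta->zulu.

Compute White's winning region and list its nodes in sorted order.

bravo, delta, lima, tango, zulu

A0 = {lima, tango}
A1: add {bravo} — bravo (White) has bravo→lima.
A2: add {delta} — delta (White) has delta→bravo.
A3: add {zulu} — zulu (White) has zulu→delta.
A4 = A3; e.g. gamma (White) has no edge into A3. Fixed point.
White's winning region = {bravo, delta, lima, tango, zulu}.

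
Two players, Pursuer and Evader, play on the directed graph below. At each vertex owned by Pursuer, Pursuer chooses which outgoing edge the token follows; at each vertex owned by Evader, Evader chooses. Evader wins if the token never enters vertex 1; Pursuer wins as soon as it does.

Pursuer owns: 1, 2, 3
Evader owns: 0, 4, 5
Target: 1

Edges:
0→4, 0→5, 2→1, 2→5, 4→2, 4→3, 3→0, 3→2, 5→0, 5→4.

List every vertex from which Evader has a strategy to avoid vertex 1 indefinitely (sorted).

A0 = {1}
A1: add {2} — 2 (Pursuer) has 2→1.
A2: add {3} — 3 (Pursuer) has 3→2.
A3: add {4} — 4 (Evader): all of {2, 3} already in.
A4 = A3; e.g. 0 (Evader) can still go to 5. Fixed point.
Pursuer's attractor = {1, 2, 3, 4}; Evader avoids the target exactly from the complement.

0, 5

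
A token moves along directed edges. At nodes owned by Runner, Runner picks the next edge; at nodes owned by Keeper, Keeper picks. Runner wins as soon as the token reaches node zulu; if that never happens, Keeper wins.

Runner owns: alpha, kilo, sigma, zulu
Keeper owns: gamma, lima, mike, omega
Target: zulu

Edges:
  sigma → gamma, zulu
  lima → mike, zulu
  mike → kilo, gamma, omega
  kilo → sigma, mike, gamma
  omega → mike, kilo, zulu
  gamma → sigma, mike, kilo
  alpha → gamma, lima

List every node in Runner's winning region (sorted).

kilo, sigma, zulu

A0 = {zulu}
A1: add {sigma} — sigma (Runner) has sigma→zulu.
A2: add {kilo} — kilo (Runner) has kilo→sigma.
A3 = A2; e.g. mike (Keeper) can still go to gamma. Fixed point.
Runner's winning region = {kilo, sigma, zulu}.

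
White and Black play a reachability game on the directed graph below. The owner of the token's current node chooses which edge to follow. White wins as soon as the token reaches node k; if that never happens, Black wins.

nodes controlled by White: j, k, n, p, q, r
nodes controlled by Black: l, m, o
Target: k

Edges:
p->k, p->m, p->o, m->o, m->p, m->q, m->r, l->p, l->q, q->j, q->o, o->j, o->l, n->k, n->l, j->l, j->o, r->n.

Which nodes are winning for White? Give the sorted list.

k, n, p, r

A0 = {k}
A1: add {n, p} — n (White) has n→k; p (White) has p→k.
A2: add {r} — r (White) has r→n.
A3 = A2; e.g. j (White) has no edge into A2. Fixed point.
White's winning region = {k, n, p, r}.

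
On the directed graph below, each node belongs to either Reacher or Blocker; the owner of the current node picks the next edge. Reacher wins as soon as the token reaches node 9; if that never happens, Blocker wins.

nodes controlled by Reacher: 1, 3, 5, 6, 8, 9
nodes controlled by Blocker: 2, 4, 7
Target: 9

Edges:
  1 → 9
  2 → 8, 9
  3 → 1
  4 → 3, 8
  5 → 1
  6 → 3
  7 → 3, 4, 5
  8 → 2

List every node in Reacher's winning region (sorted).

A0 = {9}
A1: add {1} — 1 (Reacher) has 1→9.
A2: add {3, 5} — 3 (Reacher) has 3→1; 5 (Reacher) has 5→1.
A3: add {6} — 6 (Reacher) has 6→3.
A4 = A3; e.g. 2 (Blocker) can still go to 8. Fixed point.
Reacher's winning region = {1, 3, 5, 6, 9}.

1, 3, 5, 6, 9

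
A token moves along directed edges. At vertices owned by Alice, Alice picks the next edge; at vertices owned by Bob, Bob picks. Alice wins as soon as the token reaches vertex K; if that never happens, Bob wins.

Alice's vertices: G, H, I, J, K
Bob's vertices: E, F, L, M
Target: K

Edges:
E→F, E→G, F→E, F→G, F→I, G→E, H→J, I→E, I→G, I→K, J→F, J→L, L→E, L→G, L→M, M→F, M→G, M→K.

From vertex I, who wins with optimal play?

A0 = {K}
A1: add {I} — I (Alice) has I→K.
A2 = A1; e.g. E (Bob) can still go to F. Fixed point.
I ∈ A1, so Alice can force the target.

Alice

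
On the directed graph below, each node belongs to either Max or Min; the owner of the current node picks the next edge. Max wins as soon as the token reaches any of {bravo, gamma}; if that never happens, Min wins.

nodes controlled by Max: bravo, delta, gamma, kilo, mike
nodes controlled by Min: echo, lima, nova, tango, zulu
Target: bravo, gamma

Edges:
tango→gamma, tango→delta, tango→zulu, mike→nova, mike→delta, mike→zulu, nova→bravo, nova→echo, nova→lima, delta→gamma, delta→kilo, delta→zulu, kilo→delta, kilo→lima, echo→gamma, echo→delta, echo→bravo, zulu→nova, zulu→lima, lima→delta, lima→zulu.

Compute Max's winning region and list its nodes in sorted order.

A0 = {bravo, gamma}
A1: add {delta} — delta (Max) has delta→gamma.
A2: add {echo, kilo, mike} — mike (Max) has mike→delta; kilo (Max) has kilo→delta; echo (Min): all of {gamma, delta, bravo} already in.
A3 = A2; e.g. tango (Min) can still go to zulu. Fixed point.
Max's winning region = {bravo, delta, echo, gamma, kilo, mike}.

bravo, delta, echo, gamma, kilo, mike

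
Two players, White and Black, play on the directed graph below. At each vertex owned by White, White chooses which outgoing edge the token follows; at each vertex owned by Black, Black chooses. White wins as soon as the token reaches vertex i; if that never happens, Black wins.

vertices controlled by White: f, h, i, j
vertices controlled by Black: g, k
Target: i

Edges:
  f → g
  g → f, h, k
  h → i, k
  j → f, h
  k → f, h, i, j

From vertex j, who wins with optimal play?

A0 = {i}
A1: add {h} — h (White) has h→i.
A2: add {j} — j (White) has j→h.
A3 = A2; e.g. f (White) has no edge into A2. Fixed point.
j ∈ A2, so White can force the target.

White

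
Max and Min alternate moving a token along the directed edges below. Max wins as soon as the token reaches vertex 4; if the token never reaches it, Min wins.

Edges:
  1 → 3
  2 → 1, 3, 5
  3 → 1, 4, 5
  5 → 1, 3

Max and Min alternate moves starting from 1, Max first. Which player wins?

Track states (vertex, player-to-move).
A0 = {(4,Max), (4,Min)}
A1: add {(3,Max)}.
A2: add {(1,Min)}.
A3: add {(2,Max), (5,Max)}.
A4 = A3; e.g. (1,Max) stays out. (1,Max) never enters ⇒ Min avoids the target.

Min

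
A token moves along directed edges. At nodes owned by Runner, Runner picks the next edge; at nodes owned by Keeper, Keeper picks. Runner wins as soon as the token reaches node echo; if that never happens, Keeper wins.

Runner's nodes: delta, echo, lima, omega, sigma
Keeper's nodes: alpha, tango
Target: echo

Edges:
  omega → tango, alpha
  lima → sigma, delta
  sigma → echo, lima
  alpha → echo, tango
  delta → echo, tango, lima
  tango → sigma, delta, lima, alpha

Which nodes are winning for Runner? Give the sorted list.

delta, echo, lima, sigma

A0 = {echo}
A1: add {delta, sigma} — sigma (Runner) has sigma→echo; delta (Runner) has delta→echo.
A2: add {lima} — lima (Runner) has lima→sigma.
A3 = A2; e.g. tango (Keeper) can still go to alpha. Fixed point.
Runner's winning region = {delta, echo, lima, sigma}.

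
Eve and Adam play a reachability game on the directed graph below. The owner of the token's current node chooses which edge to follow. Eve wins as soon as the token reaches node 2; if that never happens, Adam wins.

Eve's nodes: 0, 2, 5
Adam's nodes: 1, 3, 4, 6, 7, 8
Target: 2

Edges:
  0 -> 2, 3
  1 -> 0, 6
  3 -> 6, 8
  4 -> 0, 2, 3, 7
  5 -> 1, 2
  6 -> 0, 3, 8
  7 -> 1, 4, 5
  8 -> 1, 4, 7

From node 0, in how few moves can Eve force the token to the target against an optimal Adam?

1

A0 = {2}
A1: add {0, 5} — 0 (Eve) has 0→2; 5 (Eve) has 5→2.
A2 = A1; e.g. 1 (Adam) can still go to 6. Fixed point.
0 enters the attractor at level 1, so Eve can force the target in 1 move from there.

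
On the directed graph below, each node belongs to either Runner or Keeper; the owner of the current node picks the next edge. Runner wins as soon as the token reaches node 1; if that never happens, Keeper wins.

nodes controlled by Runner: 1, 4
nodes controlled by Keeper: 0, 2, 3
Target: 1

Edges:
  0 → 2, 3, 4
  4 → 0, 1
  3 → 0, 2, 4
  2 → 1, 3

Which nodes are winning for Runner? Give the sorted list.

A0 = {1}
A1: add {4} — 4 (Runner) has 4→1.
A2 = A1; e.g. 0 (Keeper) can still go to 2. Fixed point.
Runner's winning region = {1, 4}.

1, 4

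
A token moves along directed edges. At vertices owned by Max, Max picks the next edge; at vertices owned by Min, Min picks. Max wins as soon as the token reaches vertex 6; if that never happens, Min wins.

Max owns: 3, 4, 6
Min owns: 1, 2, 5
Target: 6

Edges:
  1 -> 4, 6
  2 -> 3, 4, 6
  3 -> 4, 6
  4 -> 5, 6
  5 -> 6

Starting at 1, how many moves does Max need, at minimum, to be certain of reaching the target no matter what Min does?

2

A0 = {6}
A1: add {3, 4, 5} — 3 (Max) has 3→6; 4 (Max) has 4→6; 5 (Min): all of {6} already in.
A2: add {1, 2} — 1 (Min): all of {4, 6} already in; 2 (Min): all of {3, 4, 6} already in.
A2 = all vertices. Fixed point.
1 enters the attractor at level 2, so Max can force the target in 2 moves from there.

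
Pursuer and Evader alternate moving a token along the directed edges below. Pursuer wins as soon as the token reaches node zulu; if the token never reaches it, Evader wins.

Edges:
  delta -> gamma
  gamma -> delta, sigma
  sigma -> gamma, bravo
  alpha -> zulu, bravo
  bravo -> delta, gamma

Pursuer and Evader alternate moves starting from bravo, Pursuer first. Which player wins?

Evader

Track states (vertex, player-to-move).
A0 = {(zulu,Pursuer), (zulu,Evader)}
A1: add {(alpha,Pursuer)}.
A2 = A1; e.g. (delta,Pursuer) stays out. (bravo,Pursuer) never enters ⇒ Evader avoids the target.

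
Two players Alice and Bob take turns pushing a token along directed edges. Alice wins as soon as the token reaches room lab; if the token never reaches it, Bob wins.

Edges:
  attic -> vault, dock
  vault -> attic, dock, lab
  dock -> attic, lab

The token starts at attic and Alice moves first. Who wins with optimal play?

Bob

Track states (vertex, player-to-move).
A0 = {(lab,Alice), (lab,Bob)}
A1: add {(vault,Alice), (dock,Alice)}.
A2: add {(attic,Bob)}.
A3 = A2; e.g. (attic,Alice) stays out. (attic,Alice) never enters ⇒ Bob avoids the target.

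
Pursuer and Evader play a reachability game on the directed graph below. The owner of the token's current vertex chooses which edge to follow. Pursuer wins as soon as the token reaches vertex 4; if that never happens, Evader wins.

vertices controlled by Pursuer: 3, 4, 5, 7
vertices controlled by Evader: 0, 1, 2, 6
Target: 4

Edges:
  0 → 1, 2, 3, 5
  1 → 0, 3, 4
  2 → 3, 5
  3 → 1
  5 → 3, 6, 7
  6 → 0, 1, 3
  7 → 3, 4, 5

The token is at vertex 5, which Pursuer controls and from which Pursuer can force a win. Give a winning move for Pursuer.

7

A0 = {4}
A1: add {7} — 7 (Pursuer) has 7→4.
A2: add {5} — 5 (Pursuer) has 5→7.
A3 = A2; e.g. 0 (Evader) can still go to 1. Fixed point.
From 5, successor 7 is in the attractor (rank 1); the other successors 3, 6 are not.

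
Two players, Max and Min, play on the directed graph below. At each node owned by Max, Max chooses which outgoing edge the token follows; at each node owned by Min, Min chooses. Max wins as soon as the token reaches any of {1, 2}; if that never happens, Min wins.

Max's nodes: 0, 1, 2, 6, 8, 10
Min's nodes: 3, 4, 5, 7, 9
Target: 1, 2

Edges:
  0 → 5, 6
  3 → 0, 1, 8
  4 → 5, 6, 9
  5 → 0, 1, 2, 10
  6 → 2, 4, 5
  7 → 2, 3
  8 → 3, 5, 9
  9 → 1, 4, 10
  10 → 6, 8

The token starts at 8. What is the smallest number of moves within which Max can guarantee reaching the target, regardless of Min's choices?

4

A0 = {1, 2}
A1: add {6} — 6 (Max) has 6→2.
A2: add {0, 10} — 0 (Max) has 0→6; 10 (Max) has 10→6.
A3: add {5} — 5 (Min): all of {0, 1, 2, 10} already in.
A4: add {8} — 8 (Max) has 8→5.
8 enters the attractor at level 4, so Max can force the target in 4 moves from there.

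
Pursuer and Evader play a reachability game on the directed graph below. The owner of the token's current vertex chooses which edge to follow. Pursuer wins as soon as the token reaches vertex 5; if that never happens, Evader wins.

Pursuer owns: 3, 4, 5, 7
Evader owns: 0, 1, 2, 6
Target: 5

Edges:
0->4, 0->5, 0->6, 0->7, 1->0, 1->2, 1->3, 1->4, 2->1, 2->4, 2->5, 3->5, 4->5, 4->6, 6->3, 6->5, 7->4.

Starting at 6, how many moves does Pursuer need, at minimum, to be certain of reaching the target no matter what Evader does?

A0 = {5}
A1: add {3, 4} — 3 (Pursuer) has 3→5; 4 (Pursuer) has 4→5.
A2: add {6, 7} — 6 (Evader): all of {3, 5} already in; 7 (Pursuer) has 7→4.
6 enters the attractor at level 2, so Pursuer can force the target in 2 moves from there.

2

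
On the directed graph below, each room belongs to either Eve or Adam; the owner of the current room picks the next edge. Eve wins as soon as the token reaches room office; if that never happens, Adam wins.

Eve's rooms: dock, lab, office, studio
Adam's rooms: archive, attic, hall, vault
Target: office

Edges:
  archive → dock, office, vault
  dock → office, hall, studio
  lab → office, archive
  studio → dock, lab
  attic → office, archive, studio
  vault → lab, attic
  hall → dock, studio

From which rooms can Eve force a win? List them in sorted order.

dock, hall, lab, office, studio

A0 = {office}
A1: add {dock, lab} — dock (Eve) has dock→office; lab (Eve) has lab→office.
A2: add {studio} — studio (Eve) has studio→dock.
A3: add {hall} — hall (Adam): all of {dock, studio} already in.
A4 = A3; e.g. archive (Adam) can still go to vault. Fixed point.
Eve's winning region = {dock, hall, lab, office, studio}.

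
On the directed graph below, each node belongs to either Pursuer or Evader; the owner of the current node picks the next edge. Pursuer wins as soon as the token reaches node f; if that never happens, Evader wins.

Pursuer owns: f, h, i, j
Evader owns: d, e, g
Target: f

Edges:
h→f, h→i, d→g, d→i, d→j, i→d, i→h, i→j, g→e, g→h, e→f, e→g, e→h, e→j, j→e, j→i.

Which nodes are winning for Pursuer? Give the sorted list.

f, h, i, j

A0 = {f}
A1: add {h} — h (Pursuer) has h→f.
A2: add {i} — i (Pursuer) has i→h.
A3: add {j} — j (Pursuer) has j→i.
A4 = A3; e.g. d (Evader) can still go to g. Fixed point.
Pursuer's winning region = {f, h, i, j}.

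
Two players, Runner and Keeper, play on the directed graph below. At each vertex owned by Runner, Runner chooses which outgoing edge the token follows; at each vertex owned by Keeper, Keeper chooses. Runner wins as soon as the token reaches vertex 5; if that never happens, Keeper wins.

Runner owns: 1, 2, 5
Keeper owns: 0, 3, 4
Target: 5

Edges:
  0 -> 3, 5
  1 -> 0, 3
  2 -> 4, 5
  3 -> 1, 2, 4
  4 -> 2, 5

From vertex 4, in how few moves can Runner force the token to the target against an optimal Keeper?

2

A0 = {5}
A1: add {2} — 2 (Runner) has 2→5.
A2: add {4} — 4 (Keeper): all of {2, 5} already in.
A3 = A2; e.g. 0 (Keeper) can still go to 3. Fixed point.
4 enters the attractor at level 2, so Runner can force the target in 2 moves from there.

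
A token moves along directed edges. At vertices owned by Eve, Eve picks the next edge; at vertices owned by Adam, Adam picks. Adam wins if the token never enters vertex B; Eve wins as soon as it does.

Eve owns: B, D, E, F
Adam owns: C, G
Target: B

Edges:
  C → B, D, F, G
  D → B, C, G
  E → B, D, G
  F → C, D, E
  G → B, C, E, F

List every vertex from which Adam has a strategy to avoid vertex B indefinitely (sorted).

C, G

A0 = {B}
A1: add {D, E} — D (Eve) has D→B; E (Eve) has E→B.
A2: add {F} — F (Eve) has F→D.
A3 = A2; e.g. C (Adam) can still go to G. Fixed point.
Eve's attractor = {B, D, E, F}; Adam avoids the target exactly from the complement.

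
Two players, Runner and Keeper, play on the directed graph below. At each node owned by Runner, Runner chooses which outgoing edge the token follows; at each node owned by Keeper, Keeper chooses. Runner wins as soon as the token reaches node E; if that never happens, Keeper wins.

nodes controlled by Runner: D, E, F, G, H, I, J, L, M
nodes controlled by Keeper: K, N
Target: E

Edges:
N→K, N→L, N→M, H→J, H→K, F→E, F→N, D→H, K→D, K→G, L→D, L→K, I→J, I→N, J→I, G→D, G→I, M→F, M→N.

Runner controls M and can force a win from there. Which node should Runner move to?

A0 = {E}
A1: add {F} — F (Runner) has F→E.
A2: add {M} — M (Runner) has M→F.
A3 = A2; e.g. D (Runner) has no edge into A2. Fixed point.
From M, successor F is in the attractor (rank 1); the other successor N is not.

F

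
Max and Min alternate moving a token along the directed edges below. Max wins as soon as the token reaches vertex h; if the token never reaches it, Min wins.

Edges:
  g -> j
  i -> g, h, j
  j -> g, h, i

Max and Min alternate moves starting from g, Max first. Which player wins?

Track states (vertex, player-to-move).
A0 = {(h,Max), (h,Min)}
A1: add {(i,Max), (j,Max)}.
A2: add {(g,Min)}.
A3 = A2; e.g. (g,Max) stays out. (g,Max) never enters ⇒ Min avoids the target.

Min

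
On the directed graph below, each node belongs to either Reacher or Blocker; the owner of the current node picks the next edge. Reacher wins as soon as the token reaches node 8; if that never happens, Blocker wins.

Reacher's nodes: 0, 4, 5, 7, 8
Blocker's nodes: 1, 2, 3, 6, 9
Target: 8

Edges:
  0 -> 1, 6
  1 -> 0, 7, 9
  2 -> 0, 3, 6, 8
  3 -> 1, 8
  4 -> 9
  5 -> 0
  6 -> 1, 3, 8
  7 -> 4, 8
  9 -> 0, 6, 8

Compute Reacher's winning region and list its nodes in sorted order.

A0 = {8}
A1: add {7} — 7 (Reacher) has 7→8.
A2 = A1; e.g. 0 (Reacher) has no edge into A1. Fixed point.
Reacher's winning region = {7, 8}.

7, 8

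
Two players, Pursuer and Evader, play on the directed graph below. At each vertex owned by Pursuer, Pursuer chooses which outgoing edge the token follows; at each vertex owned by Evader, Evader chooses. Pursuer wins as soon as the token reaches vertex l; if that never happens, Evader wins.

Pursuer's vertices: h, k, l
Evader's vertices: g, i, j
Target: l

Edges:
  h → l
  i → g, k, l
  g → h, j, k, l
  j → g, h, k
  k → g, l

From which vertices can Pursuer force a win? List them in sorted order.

h, k, l

A0 = {l}
A1: add {h, k} — h (Pursuer) has h→l; k (Pursuer) has k→l.
A2 = A1; e.g. g (Evader) can still go to j. Fixed point.
Pursuer's winning region = {h, k, l}.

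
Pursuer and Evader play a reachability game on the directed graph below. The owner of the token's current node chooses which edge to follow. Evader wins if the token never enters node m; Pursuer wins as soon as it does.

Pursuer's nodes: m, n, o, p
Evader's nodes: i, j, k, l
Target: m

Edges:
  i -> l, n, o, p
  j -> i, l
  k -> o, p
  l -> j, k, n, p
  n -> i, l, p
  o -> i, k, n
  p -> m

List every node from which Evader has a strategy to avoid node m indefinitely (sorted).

i, j, l

A0 = {m}
A1: add {p} — p (Pursuer) has p→m.
A2: add {n} — n (Pursuer) has n→p.
A3: add {o} — o (Pursuer) has o→n.
A4: add {k} — k (Evader): all of {o, p} already in.
A5 = A4; e.g. i (Evader) can still go to l. Fixed point.
Pursuer's attractor = {k, m, n, o, p}; Evader avoids the target exactly from the complement.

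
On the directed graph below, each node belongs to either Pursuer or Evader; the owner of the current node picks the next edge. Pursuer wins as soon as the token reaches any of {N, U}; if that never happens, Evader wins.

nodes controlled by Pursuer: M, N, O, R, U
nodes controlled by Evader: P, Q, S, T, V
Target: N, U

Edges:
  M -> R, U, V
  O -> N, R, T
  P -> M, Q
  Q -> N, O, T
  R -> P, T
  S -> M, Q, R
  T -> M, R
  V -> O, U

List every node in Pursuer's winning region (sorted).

M, N, O, U, V

A0 = {N, U}
A1: add {M, O} — M (Pursuer) has M→U; O (Pursuer) has O→N.
A2: add {V} — V (Evader): all of {O, U} already in.
A3 = A2; e.g. P (Evader) can still go to Q. Fixed point.
Pursuer's winning region = {M, N, O, U, V}.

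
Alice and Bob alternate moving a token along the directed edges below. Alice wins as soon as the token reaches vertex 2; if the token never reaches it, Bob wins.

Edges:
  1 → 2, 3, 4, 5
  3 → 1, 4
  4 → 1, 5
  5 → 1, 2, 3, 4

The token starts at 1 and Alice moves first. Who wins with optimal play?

Track states (vertex, player-to-move).
A0 = {(2,Alice), (2,Bob)}
A1: add {(1,Alice), (5,Alice)}.
(1,Alice) ∈ A1 ⇒ Alice forces the target.

Alice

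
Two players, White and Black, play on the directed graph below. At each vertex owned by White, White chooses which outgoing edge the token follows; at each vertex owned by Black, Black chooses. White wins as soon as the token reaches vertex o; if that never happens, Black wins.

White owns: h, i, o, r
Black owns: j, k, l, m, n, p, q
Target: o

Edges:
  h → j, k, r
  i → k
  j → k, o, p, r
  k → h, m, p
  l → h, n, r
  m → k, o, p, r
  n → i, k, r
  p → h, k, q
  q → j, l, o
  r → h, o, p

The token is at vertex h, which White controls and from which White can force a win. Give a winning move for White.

r

A0 = {o}
A1: add {r} — r (White) has r→o.
A2: add {h} — h (White) has h→r.
A3 = A2; e.g. i (White) has no edge into A2. Fixed point.
From h, successor r is in the attractor (rank 1); the other successors j, k are not.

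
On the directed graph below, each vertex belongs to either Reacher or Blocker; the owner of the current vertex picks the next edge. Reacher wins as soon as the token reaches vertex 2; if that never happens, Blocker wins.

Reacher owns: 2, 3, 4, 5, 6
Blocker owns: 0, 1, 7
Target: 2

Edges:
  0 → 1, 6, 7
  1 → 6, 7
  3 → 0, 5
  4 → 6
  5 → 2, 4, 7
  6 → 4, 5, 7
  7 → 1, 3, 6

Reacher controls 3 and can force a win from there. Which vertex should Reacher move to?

5

A0 = {2}
A1: add {5} — 5 (Reacher) has 5→2.
A2: add {3, 6} — 3 (Reacher) has 3→5; 6 (Reacher) has 6→5.
A3: add {4} — 4 (Reacher) has 4→6.
A4 = A3; e.g. 0 (Blocker) can still go to 1. Fixed point.
From 3, successor 5 is in the attractor (rank 1); the other successor 0 is not.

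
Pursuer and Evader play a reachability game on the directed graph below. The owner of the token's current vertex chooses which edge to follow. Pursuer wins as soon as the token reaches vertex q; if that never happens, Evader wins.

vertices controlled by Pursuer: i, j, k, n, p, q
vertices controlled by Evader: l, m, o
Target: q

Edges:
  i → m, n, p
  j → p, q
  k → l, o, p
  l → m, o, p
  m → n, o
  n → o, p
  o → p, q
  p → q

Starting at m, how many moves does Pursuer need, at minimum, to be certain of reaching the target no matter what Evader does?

3

A0 = {q}
A1: add {j, p} — j (Pursuer) has j→q; p (Pursuer) has p→q.
A2: add {i, k, n, o} — i (Pursuer) has i→p; k (Pursuer) has k→p; n (Pursuer) has n→p; o (Evader): all of {p, q} already in.
A3: add {m} — m (Evader): all of {n, o} already in.
m enters the attractor at level 3, so Pursuer can force the target in 3 moves from there.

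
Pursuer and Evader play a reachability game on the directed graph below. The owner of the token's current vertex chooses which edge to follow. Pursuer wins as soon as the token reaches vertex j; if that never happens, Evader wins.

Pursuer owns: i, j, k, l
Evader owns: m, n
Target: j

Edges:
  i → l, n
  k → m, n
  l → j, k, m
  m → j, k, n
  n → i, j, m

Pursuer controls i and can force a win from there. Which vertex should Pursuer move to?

A0 = {j}
A1: add {l} — l (Pursuer) has l→j.
A2: add {i} — i (Pursuer) has i→l.
A3 = A2; e.g. k (Pursuer) has no edge into A2. Fixed point.
From i, successor l is in the attractor (rank 1); the other successor n is not.

l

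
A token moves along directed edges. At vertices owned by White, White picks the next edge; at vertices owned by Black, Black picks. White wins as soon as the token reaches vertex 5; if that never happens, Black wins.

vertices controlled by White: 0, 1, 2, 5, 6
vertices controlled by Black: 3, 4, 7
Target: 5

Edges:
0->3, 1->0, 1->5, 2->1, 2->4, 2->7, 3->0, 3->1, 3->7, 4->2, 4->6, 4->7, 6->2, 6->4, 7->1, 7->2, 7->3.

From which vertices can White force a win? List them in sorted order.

1, 2, 5, 6

A0 = {5}
A1: add {1} — 1 (White) has 1→5.
A2: add {2} — 2 (White) has 2→1.
A3: add {6} — 6 (White) has 6→2.
A4 = A3; e.g. 0 (White) has no edge into A3. Fixed point.
White's winning region = {1, 2, 5, 6}.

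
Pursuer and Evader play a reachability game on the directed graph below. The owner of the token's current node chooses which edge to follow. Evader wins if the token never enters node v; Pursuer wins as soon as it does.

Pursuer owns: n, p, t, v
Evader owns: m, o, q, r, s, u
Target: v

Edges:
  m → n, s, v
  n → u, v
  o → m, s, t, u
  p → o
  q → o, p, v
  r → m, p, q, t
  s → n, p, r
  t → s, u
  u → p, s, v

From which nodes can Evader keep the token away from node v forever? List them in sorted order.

m, o, p, q, r, s, t, u

A0 = {v}
A1: add {n} — n (Pursuer) has n→v.
A2 = A1; e.g. m (Evader) can still go to s. Fixed point.
Pursuer's attractor = {n, v}; Evader avoids the target exactly from the complement.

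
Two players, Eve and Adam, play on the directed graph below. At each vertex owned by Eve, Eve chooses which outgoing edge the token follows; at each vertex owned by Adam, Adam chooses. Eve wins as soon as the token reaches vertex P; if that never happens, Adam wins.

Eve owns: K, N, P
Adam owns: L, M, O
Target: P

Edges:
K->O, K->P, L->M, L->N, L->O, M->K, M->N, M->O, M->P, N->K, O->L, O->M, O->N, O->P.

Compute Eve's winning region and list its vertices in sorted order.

K, N, P

A0 = {P}
A1: add {K} — K (Eve) has K→P.
A2: add {N} — N (Eve) has N→K.
A3 = A2; e.g. L (Adam) can still go to M. Fixed point.
Eve's winning region = {K, N, P}.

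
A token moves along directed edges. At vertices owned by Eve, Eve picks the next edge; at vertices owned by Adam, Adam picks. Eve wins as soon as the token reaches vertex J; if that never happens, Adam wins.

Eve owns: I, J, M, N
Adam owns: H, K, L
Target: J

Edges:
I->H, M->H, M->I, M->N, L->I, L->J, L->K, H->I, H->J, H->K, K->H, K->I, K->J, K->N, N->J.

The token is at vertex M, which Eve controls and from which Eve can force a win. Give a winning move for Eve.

A0 = {J}
A1: add {N} — N (Eve) has N→J.
A2: add {M} — M (Eve) has M→N.
A3 = A2; e.g. H (Adam) can still go to I. Fixed point.
From M, successor N is in the attractor (rank 1); the other successors H, I are not.

N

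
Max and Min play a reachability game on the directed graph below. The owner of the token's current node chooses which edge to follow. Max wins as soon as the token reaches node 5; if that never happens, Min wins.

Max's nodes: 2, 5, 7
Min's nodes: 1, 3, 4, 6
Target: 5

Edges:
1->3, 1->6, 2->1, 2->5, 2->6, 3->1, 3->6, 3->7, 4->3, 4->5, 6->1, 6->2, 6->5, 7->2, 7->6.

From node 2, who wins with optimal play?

Max

A0 = {5}
A1: add {2} — 2 (Max) has 2→5.
2 ∈ A1, so Max can force the target.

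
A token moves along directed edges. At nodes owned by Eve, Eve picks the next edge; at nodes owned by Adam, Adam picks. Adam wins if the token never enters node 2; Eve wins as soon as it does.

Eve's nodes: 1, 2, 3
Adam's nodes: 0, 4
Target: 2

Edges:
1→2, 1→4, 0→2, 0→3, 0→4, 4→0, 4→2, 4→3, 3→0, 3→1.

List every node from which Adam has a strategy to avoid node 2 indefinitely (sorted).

A0 = {2}
A1: add {1} — 1 (Eve) has 1→2.
A2: add {3} — 3 (Eve) has 3→1.
A3 = A2; e.g. 0 (Adam) can still go to 4. Fixed point.
Eve's attractor = {1, 2, 3}; Adam avoids the target exactly from the complement.

0, 4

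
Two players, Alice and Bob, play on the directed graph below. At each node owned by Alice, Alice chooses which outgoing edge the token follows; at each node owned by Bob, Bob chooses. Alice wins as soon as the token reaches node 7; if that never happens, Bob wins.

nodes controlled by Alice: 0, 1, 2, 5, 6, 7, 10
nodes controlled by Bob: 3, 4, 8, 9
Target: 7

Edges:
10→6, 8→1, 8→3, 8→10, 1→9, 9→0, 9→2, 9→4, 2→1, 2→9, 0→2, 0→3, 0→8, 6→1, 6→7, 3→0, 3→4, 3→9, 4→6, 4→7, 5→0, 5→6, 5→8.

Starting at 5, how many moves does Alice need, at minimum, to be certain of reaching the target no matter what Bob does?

2

A0 = {7}
A1: add {6} — 6 (Alice) has 6→7.
A2: add {4, 5, 10} — 4 (Bob): all of {6, 7} already in; 5 (Alice) has 5→6; 10 (Alice) has 10→6.
A3 = A2; e.g. 0 (Alice) has no edge into A2. Fixed point.
5 enters the attractor at level 2, so Alice can force the target in 2 moves from there.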